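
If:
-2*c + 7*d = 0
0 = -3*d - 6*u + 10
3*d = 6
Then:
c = 7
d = 2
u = 2/3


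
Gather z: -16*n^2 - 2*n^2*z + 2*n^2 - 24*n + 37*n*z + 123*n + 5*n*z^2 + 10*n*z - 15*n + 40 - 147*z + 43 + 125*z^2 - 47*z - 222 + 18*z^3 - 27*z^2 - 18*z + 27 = -14*n^2 + 84*n + 18*z^3 + z^2*(5*n + 98) + z*(-2*n^2 + 47*n - 212) - 112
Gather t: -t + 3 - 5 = -t - 2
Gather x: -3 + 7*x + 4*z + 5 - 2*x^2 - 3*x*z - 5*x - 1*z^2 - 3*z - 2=-2*x^2 + x*(2 - 3*z) - z^2 + z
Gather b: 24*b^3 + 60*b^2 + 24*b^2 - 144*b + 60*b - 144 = 24*b^3 + 84*b^2 - 84*b - 144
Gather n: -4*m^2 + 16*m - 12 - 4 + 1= -4*m^2 + 16*m - 15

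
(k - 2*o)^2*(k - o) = k^3 - 5*k^2*o + 8*k*o^2 - 4*o^3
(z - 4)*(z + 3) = z^2 - z - 12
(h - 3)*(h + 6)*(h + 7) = h^3 + 10*h^2 + 3*h - 126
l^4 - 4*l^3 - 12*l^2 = l^2*(l - 6)*(l + 2)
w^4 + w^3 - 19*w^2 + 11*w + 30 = (w - 3)*(w - 2)*(w + 1)*(w + 5)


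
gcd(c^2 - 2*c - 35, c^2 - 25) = c + 5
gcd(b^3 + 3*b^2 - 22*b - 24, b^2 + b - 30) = b + 6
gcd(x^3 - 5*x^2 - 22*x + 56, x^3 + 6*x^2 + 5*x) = 1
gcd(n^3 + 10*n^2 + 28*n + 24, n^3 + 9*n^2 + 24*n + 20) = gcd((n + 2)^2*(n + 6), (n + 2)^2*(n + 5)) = n^2 + 4*n + 4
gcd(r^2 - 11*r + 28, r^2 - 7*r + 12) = r - 4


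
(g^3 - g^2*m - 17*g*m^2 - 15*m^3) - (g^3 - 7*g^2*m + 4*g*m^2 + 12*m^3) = 6*g^2*m - 21*g*m^2 - 27*m^3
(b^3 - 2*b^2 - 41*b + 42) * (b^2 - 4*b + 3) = b^5 - 6*b^4 - 30*b^3 + 200*b^2 - 291*b + 126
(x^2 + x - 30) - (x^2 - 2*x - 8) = 3*x - 22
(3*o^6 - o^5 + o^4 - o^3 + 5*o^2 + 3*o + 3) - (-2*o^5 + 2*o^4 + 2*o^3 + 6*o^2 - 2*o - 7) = 3*o^6 + o^5 - o^4 - 3*o^3 - o^2 + 5*o + 10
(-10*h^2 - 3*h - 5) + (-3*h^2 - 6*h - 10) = -13*h^2 - 9*h - 15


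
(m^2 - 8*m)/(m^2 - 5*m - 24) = m/(m + 3)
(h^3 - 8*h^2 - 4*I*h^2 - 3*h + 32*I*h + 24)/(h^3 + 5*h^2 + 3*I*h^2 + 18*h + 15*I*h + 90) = (h^2 - h*(8 + I) + 8*I)/(h^2 + h*(5 + 6*I) + 30*I)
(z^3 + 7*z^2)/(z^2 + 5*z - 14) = z^2/(z - 2)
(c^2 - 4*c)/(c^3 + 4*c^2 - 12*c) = (c - 4)/(c^2 + 4*c - 12)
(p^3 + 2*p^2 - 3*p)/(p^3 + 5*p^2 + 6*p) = (p - 1)/(p + 2)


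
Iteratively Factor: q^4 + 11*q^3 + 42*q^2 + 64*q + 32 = (q + 1)*(q^3 + 10*q^2 + 32*q + 32) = (q + 1)*(q + 4)*(q^2 + 6*q + 8) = (q + 1)*(q + 4)^2*(q + 2)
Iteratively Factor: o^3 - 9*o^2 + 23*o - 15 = (o - 3)*(o^2 - 6*o + 5) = (o - 3)*(o - 1)*(o - 5)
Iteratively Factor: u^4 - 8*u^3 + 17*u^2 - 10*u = (u - 5)*(u^3 - 3*u^2 + 2*u) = u*(u - 5)*(u^2 - 3*u + 2) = u*(u - 5)*(u - 2)*(u - 1)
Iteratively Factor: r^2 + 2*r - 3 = (r - 1)*(r + 3)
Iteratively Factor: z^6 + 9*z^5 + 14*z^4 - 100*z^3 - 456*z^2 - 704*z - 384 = (z + 2)*(z^5 + 7*z^4 - 100*z^2 - 256*z - 192) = (z + 2)^2*(z^4 + 5*z^3 - 10*z^2 - 80*z - 96) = (z + 2)^2*(z + 3)*(z^3 + 2*z^2 - 16*z - 32) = (z + 2)^3*(z + 3)*(z^2 - 16) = (z - 4)*(z + 2)^3*(z + 3)*(z + 4)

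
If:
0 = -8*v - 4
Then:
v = -1/2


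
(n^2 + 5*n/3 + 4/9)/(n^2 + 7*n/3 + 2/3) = (n + 4/3)/(n + 2)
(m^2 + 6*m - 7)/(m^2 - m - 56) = (m - 1)/(m - 8)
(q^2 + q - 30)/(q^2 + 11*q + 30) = (q - 5)/(q + 5)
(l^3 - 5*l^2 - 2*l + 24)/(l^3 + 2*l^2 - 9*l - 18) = (l - 4)/(l + 3)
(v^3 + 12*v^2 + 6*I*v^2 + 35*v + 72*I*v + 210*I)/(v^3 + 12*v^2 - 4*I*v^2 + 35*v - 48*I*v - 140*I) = (v + 6*I)/(v - 4*I)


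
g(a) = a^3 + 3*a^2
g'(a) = 3*a^2 + 6*a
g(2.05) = 21.22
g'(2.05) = 24.91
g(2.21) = 25.45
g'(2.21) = 27.91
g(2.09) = 22.23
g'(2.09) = 25.64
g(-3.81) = -11.76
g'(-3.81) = 20.69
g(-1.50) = 3.38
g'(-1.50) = -2.25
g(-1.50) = 3.38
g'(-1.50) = -2.25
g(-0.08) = 0.02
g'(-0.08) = -0.46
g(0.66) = 1.59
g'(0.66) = 5.27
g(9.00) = 972.00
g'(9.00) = 297.00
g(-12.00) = -1296.00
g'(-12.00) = 360.00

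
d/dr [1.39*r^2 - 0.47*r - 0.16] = 2.78*r - 0.47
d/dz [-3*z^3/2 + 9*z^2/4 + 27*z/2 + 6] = -9*z^2/2 + 9*z/2 + 27/2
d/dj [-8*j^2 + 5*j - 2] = 5 - 16*j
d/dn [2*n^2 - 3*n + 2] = 4*n - 3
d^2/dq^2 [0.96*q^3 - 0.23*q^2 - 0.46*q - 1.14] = 5.76*q - 0.46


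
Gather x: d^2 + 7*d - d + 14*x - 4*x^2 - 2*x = d^2 + 6*d - 4*x^2 + 12*x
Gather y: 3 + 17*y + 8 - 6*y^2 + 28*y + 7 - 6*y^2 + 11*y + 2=-12*y^2 + 56*y + 20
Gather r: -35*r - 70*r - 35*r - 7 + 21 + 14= 28 - 140*r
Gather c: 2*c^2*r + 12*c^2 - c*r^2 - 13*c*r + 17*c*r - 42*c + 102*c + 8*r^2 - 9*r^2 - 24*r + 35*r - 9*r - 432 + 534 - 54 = c^2*(2*r + 12) + c*(-r^2 + 4*r + 60) - r^2 + 2*r + 48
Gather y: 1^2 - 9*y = 1 - 9*y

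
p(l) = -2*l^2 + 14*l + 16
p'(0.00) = 14.00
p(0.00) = 16.00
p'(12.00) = -34.00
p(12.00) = -104.00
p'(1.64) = 7.44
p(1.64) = 33.58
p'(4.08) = -2.32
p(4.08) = 39.83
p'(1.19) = 9.24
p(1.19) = 29.83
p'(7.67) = -16.68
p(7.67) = 5.72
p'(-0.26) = 15.04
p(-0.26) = 12.22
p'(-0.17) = 14.68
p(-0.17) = 13.56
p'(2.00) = 6.00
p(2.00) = 36.00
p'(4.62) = -4.48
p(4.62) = 37.99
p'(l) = 14 - 4*l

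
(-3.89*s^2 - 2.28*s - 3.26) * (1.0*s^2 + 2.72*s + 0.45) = -3.89*s^4 - 12.8608*s^3 - 11.2121*s^2 - 9.8932*s - 1.467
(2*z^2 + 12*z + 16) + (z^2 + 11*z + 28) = 3*z^2 + 23*z + 44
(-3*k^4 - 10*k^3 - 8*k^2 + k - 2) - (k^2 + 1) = -3*k^4 - 10*k^3 - 9*k^2 + k - 3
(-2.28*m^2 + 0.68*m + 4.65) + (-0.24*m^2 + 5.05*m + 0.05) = -2.52*m^2 + 5.73*m + 4.7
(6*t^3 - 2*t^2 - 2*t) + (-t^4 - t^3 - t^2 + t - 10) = -t^4 + 5*t^3 - 3*t^2 - t - 10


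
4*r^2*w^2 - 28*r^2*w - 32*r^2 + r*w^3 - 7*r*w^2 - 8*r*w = (4*r + w)*(w - 8)*(r*w + r)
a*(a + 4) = a^2 + 4*a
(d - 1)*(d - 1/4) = d^2 - 5*d/4 + 1/4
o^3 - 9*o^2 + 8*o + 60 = (o - 6)*(o - 5)*(o + 2)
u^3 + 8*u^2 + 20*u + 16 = (u + 2)^2*(u + 4)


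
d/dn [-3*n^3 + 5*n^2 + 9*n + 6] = -9*n^2 + 10*n + 9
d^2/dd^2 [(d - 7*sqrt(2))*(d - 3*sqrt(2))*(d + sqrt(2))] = 6*d - 18*sqrt(2)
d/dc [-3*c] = -3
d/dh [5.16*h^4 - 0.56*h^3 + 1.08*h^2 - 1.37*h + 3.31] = 20.64*h^3 - 1.68*h^2 + 2.16*h - 1.37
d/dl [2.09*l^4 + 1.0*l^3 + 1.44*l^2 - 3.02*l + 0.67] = 8.36*l^3 + 3.0*l^2 + 2.88*l - 3.02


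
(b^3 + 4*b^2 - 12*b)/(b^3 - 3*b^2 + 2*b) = (b + 6)/(b - 1)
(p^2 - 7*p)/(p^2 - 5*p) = (p - 7)/(p - 5)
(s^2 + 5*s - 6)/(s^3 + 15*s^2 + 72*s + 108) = (s - 1)/(s^2 + 9*s + 18)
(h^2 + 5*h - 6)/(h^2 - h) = (h + 6)/h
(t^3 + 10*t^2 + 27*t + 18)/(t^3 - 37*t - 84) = (t^2 + 7*t + 6)/(t^2 - 3*t - 28)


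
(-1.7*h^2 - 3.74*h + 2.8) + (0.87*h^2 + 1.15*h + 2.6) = -0.83*h^2 - 2.59*h + 5.4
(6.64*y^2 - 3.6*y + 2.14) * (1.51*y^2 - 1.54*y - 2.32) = 10.0264*y^4 - 15.6616*y^3 - 6.6294*y^2 + 5.0564*y - 4.9648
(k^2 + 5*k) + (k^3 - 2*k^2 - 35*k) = k^3 - k^2 - 30*k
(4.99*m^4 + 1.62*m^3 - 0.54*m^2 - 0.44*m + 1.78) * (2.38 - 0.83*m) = -4.1417*m^5 + 10.5316*m^4 + 4.3038*m^3 - 0.92*m^2 - 2.5246*m + 4.2364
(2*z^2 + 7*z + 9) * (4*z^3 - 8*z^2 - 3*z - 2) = 8*z^5 + 12*z^4 - 26*z^3 - 97*z^2 - 41*z - 18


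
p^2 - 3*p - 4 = (p - 4)*(p + 1)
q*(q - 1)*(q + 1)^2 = q^4 + q^3 - q^2 - q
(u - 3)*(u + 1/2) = u^2 - 5*u/2 - 3/2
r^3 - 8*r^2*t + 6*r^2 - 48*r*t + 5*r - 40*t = (r + 1)*(r + 5)*(r - 8*t)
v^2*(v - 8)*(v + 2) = v^4 - 6*v^3 - 16*v^2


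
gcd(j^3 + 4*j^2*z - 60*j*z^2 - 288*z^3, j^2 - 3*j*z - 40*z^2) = -j + 8*z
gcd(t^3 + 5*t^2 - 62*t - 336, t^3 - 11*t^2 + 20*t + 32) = t - 8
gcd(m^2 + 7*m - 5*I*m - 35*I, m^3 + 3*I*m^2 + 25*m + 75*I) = m - 5*I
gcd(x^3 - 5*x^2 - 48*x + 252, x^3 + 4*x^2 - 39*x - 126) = x^2 + x - 42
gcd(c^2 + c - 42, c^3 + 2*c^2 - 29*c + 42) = c + 7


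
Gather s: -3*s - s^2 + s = -s^2 - 2*s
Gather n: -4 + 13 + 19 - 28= 0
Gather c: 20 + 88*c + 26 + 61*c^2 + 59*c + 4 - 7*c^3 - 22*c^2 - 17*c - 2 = -7*c^3 + 39*c^2 + 130*c + 48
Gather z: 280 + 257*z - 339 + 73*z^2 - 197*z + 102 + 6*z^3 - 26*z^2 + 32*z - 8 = 6*z^3 + 47*z^2 + 92*z + 35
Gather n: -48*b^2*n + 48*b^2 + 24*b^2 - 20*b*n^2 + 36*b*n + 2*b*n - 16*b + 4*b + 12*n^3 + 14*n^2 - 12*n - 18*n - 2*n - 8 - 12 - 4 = 72*b^2 - 12*b + 12*n^3 + n^2*(14 - 20*b) + n*(-48*b^2 + 38*b - 32) - 24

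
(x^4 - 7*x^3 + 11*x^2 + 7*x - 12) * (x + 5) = x^5 - 2*x^4 - 24*x^3 + 62*x^2 + 23*x - 60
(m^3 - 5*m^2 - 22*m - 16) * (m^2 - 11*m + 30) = m^5 - 16*m^4 + 63*m^3 + 76*m^2 - 484*m - 480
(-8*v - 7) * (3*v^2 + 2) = -24*v^3 - 21*v^2 - 16*v - 14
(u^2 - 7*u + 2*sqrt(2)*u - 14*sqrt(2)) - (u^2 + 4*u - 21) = -11*u + 2*sqrt(2)*u - 14*sqrt(2) + 21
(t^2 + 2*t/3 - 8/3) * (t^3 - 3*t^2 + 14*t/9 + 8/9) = t^5 - 7*t^4/3 - 28*t^3/9 + 268*t^2/27 - 32*t/9 - 64/27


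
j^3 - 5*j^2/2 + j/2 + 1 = (j - 2)*(j - 1)*(j + 1/2)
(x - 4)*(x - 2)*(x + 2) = x^3 - 4*x^2 - 4*x + 16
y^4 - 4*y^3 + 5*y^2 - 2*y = y*(y - 2)*(y - 1)^2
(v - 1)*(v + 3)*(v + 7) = v^3 + 9*v^2 + 11*v - 21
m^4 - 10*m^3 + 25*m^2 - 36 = (m - 6)*(m - 3)*(m - 2)*(m + 1)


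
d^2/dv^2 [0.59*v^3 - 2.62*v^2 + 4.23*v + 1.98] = 3.54*v - 5.24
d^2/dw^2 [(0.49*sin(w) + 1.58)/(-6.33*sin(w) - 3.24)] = (53.259354*sin(w)^2 - 27.260712*sin(w) - 106.518708)/(253.636137*sin(w)^3 + 389.469708*sin(w)^2 + 199.349424*sin(w) + 34.012224)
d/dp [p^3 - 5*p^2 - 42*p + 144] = 3*p^2 - 10*p - 42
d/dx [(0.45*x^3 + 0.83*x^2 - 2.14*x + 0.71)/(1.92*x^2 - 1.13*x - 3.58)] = (0.864*x^4 - 1.017*x^3 - 1.6621*x^2 - 8.6692*x + 8.4635)/(3.6864*x^4 - 4.3392*x^3 - 12.4703*x^2 + 8.0908*x + 12.8164)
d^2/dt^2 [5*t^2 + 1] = 10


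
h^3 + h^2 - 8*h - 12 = (h - 3)*(h + 2)^2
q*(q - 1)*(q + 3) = q^3 + 2*q^2 - 3*q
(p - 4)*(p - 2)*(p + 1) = p^3 - 5*p^2 + 2*p + 8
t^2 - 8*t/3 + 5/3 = (t - 5/3)*(t - 1)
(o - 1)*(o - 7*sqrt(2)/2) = o^2 - 7*sqrt(2)*o/2 - o + 7*sqrt(2)/2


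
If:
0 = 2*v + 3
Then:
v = -3/2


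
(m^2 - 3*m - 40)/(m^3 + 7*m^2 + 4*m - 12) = (m^2 - 3*m - 40)/(m^3 + 7*m^2 + 4*m - 12)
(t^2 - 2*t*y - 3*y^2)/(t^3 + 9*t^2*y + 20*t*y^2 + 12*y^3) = (t - 3*y)/(t^2 + 8*t*y + 12*y^2)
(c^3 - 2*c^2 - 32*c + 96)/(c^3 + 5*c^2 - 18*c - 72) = (c - 4)/(c + 3)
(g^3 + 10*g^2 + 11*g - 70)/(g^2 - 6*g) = (g^3 + 10*g^2 + 11*g - 70)/(g*(g - 6))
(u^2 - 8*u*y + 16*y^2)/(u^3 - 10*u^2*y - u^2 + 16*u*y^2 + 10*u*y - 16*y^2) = (u^2 - 8*u*y + 16*y^2)/(u^3 - 10*u^2*y - u^2 + 16*u*y^2 + 10*u*y - 16*y^2)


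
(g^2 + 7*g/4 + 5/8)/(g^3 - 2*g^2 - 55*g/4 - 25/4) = (4*g + 5)/(2*(2*g^2 - 5*g - 25))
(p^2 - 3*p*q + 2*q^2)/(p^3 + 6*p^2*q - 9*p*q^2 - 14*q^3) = (p - q)/(p^2 + 8*p*q + 7*q^2)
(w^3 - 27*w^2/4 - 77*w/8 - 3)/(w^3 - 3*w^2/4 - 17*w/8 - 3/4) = (w - 8)/(w - 2)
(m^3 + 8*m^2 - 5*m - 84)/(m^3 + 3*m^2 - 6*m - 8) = (m^2 + 4*m - 21)/(m^2 - m - 2)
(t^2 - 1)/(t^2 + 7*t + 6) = (t - 1)/(t + 6)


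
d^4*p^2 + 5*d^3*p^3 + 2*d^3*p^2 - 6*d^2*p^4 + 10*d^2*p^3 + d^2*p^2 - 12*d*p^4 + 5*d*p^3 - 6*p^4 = (d - p)*(d + 6*p)*(d*p + p)^2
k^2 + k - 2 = (k - 1)*(k + 2)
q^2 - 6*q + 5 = (q - 5)*(q - 1)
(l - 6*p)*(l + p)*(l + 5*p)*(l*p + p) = l^4*p + l^3*p - 31*l^2*p^3 - 30*l*p^4 - 31*l*p^3 - 30*p^4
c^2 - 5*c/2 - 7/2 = (c - 7/2)*(c + 1)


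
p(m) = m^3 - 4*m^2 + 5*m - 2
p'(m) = 3*m^2 - 8*m + 5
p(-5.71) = -347.14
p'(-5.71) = 148.49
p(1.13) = -0.01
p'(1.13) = -0.21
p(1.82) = -0.12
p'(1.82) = 0.38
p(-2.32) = -47.62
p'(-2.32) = 39.71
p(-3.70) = -125.91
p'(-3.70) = 75.67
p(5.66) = 79.48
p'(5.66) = 55.83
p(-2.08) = -38.70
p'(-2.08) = 34.62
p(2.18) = 0.25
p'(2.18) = 1.82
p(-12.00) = -2366.00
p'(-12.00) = 533.00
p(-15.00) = -4352.00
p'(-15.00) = 800.00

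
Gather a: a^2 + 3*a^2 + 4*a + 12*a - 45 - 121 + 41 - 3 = 4*a^2 + 16*a - 128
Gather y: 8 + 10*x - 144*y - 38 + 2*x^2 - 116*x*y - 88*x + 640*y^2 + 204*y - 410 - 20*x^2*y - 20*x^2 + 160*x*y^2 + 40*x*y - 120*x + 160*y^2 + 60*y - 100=-18*x^2 - 198*x + y^2*(160*x + 800) + y*(-20*x^2 - 76*x + 120) - 540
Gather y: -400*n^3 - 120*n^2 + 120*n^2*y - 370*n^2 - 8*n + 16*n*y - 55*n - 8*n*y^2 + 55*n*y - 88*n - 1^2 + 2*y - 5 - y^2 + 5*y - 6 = -400*n^3 - 490*n^2 - 151*n + y^2*(-8*n - 1) + y*(120*n^2 + 71*n + 7) - 12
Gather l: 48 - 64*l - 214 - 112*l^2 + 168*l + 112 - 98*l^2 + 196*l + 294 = -210*l^2 + 300*l + 240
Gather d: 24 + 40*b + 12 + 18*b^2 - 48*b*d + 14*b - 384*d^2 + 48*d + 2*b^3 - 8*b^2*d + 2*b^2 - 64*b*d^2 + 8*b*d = 2*b^3 + 20*b^2 + 54*b + d^2*(-64*b - 384) + d*(-8*b^2 - 40*b + 48) + 36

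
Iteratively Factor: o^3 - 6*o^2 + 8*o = (o)*(o^2 - 6*o + 8) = o*(o - 4)*(o - 2)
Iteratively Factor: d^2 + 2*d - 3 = (d - 1)*(d + 3)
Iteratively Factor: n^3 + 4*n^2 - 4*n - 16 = (n + 2)*(n^2 + 2*n - 8) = (n - 2)*(n + 2)*(n + 4)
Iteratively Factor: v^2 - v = (v - 1)*(v)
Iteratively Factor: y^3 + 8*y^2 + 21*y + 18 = (y + 3)*(y^2 + 5*y + 6) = (y + 2)*(y + 3)*(y + 3)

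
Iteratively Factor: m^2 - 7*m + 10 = (m - 2)*(m - 5)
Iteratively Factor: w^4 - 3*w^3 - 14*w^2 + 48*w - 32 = (w - 1)*(w^3 - 2*w^2 - 16*w + 32) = (w - 2)*(w - 1)*(w^2 - 16) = (w - 4)*(w - 2)*(w - 1)*(w + 4)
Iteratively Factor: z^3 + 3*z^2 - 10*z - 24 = (z - 3)*(z^2 + 6*z + 8) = (z - 3)*(z + 4)*(z + 2)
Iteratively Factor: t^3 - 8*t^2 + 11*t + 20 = (t - 4)*(t^2 - 4*t - 5) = (t - 4)*(t + 1)*(t - 5)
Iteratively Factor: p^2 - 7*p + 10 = (p - 2)*(p - 5)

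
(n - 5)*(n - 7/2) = n^2 - 17*n/2 + 35/2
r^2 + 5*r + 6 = (r + 2)*(r + 3)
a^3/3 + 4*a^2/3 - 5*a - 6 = (a/3 + 1/3)*(a - 3)*(a + 6)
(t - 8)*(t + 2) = t^2 - 6*t - 16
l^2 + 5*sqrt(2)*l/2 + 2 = (l + sqrt(2)/2)*(l + 2*sqrt(2))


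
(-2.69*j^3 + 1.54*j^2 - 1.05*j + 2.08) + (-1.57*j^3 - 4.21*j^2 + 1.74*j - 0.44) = -4.26*j^3 - 2.67*j^2 + 0.69*j + 1.64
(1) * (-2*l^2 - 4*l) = -2*l^2 - 4*l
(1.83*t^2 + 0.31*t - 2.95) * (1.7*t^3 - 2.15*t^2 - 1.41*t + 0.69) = 3.111*t^5 - 3.4075*t^4 - 8.2618*t^3 + 7.1681*t^2 + 4.3734*t - 2.0355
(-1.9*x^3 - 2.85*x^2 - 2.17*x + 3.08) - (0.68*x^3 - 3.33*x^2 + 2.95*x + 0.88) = -2.58*x^3 + 0.48*x^2 - 5.12*x + 2.2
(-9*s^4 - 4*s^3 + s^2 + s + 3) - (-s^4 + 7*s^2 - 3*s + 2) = -8*s^4 - 4*s^3 - 6*s^2 + 4*s + 1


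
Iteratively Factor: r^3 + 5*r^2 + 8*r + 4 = (r + 1)*(r^2 + 4*r + 4) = (r + 1)*(r + 2)*(r + 2)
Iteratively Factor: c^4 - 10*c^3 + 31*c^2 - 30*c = (c - 3)*(c^3 - 7*c^2 + 10*c) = c*(c - 3)*(c^2 - 7*c + 10) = c*(c - 3)*(c - 2)*(c - 5)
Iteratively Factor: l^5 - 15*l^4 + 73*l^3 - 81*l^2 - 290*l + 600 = (l - 5)*(l^4 - 10*l^3 + 23*l^2 + 34*l - 120) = (l - 5)*(l - 4)*(l^3 - 6*l^2 - l + 30) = (l - 5)*(l - 4)*(l - 3)*(l^2 - 3*l - 10) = (l - 5)^2*(l - 4)*(l - 3)*(l + 2)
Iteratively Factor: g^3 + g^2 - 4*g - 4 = (g + 2)*(g^2 - g - 2) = (g + 1)*(g + 2)*(g - 2)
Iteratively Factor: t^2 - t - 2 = (t + 1)*(t - 2)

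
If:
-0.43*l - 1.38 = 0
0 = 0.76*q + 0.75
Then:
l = -3.21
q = -0.99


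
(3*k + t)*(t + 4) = 3*k*t + 12*k + t^2 + 4*t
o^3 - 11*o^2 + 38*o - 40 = (o - 5)*(o - 4)*(o - 2)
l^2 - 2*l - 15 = (l - 5)*(l + 3)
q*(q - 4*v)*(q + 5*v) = q^3 + q^2*v - 20*q*v^2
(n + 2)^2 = n^2 + 4*n + 4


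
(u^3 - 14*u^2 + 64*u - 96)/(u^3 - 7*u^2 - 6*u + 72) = (u - 4)/(u + 3)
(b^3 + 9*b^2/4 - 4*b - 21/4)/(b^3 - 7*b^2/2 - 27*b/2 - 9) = (4*b^2 + 5*b - 21)/(2*(2*b^2 - 9*b - 18))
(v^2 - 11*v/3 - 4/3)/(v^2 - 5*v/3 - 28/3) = (3*v + 1)/(3*v + 7)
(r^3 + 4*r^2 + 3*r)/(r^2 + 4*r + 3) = r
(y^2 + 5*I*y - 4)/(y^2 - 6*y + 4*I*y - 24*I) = (y + I)/(y - 6)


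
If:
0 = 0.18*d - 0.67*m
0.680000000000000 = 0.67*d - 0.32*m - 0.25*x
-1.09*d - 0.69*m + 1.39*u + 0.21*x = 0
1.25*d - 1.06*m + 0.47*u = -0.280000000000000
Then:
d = -0.38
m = -0.10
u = 0.19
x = -3.62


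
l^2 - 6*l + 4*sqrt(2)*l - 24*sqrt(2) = (l - 6)*(l + 4*sqrt(2))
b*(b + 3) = b^2 + 3*b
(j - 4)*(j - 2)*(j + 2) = j^3 - 4*j^2 - 4*j + 16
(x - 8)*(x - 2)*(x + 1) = x^3 - 9*x^2 + 6*x + 16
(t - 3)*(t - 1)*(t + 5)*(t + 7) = t^4 + 8*t^3 - 10*t^2 - 104*t + 105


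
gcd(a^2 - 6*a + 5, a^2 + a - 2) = a - 1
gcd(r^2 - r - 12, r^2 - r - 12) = r^2 - r - 12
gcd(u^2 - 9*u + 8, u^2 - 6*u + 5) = u - 1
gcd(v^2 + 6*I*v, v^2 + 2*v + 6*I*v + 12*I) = v + 6*I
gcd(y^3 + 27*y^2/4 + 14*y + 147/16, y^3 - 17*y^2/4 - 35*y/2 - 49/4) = y + 7/4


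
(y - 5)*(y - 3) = y^2 - 8*y + 15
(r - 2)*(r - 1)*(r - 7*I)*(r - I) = r^4 - 3*r^3 - 8*I*r^3 - 5*r^2 + 24*I*r^2 + 21*r - 16*I*r - 14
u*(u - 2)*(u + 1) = u^3 - u^2 - 2*u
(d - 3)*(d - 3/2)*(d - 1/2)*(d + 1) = d^4 - 4*d^3 + 7*d^2/4 + 9*d/2 - 9/4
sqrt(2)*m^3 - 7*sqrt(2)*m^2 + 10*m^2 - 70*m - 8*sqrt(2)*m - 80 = (m - 8)*(m + 5*sqrt(2))*(sqrt(2)*m + sqrt(2))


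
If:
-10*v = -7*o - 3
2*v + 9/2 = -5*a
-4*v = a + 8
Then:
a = -1/9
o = -409/126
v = -71/36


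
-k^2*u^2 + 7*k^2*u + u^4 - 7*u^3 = u*(-k + u)*(k + u)*(u - 7)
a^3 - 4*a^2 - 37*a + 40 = (a - 8)*(a - 1)*(a + 5)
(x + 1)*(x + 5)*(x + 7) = x^3 + 13*x^2 + 47*x + 35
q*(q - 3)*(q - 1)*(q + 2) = q^4 - 2*q^3 - 5*q^2 + 6*q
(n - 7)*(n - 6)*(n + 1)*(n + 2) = n^4 - 10*n^3 + 5*n^2 + 100*n + 84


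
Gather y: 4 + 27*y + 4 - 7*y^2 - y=-7*y^2 + 26*y + 8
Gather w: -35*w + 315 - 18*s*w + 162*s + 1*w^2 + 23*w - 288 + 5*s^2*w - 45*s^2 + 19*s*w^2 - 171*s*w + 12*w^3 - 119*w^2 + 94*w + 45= -45*s^2 + 162*s + 12*w^3 + w^2*(19*s - 118) + w*(5*s^2 - 189*s + 82) + 72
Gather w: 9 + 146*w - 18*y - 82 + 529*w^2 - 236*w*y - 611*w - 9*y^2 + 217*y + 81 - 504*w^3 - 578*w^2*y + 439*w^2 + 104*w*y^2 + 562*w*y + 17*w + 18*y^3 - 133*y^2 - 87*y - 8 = -504*w^3 + w^2*(968 - 578*y) + w*(104*y^2 + 326*y - 448) + 18*y^3 - 142*y^2 + 112*y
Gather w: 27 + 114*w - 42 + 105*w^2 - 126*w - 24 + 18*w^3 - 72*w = 18*w^3 + 105*w^2 - 84*w - 39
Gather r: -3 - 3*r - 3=-3*r - 6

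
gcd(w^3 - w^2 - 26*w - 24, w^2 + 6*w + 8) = w + 4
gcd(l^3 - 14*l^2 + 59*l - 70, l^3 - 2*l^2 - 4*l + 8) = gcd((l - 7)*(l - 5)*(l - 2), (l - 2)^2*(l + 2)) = l - 2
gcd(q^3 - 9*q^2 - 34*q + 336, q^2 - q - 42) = q^2 - q - 42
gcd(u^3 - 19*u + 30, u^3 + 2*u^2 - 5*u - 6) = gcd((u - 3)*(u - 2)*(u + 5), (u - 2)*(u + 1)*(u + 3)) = u - 2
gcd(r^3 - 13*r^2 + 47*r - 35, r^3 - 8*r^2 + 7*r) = r^2 - 8*r + 7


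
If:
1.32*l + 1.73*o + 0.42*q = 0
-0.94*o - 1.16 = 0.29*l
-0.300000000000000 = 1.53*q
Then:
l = 2.82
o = -2.10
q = -0.20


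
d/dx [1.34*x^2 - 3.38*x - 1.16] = 2.68*x - 3.38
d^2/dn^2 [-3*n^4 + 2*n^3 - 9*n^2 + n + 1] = -36*n^2 + 12*n - 18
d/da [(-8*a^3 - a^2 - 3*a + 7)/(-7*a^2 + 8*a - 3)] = (56*a^4 - 128*a^3 + 43*a^2 + 104*a - 47)/(49*a^4 - 112*a^3 + 106*a^2 - 48*a + 9)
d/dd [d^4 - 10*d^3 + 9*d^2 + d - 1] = 4*d^3 - 30*d^2 + 18*d + 1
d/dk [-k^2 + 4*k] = 4 - 2*k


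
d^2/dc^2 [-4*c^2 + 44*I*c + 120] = -8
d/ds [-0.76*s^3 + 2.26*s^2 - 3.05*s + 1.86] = -2.28*s^2 + 4.52*s - 3.05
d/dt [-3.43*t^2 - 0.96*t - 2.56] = -6.86*t - 0.96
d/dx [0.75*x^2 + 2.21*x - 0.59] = 1.5*x + 2.21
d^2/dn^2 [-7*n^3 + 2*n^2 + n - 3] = 4 - 42*n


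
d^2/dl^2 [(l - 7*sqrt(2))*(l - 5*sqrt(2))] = 2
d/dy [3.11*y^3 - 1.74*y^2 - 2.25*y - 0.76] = 9.33*y^2 - 3.48*y - 2.25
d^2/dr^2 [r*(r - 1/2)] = 2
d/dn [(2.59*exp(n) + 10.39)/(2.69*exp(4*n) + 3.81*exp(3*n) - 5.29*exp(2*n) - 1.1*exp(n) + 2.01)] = (-20.9013*exp(4*n) - 131.5322*exp(3*n) - 105.0566*exp(2*n) + 109.9262*exp(n) + 16.6349)*exp(n)/(7.2361*exp(8*n) + 20.4978*exp(7*n) - 13.9441*exp(6*n) - 46.2278*exp(5*n) + 30.4159*exp(4*n) + 26.9542*exp(3*n) - 20.0558*exp(2*n) - 4.422*exp(n) + 4.0401)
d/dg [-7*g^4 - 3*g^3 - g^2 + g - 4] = -28*g^3 - 9*g^2 - 2*g + 1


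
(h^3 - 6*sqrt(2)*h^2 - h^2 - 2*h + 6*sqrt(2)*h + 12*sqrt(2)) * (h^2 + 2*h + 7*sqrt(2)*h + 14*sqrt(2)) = h^5 + h^4 + sqrt(2)*h^4 - 88*h^3 + sqrt(2)*h^3 - 88*h^2 - 4*sqrt(2)*h^2 - 4*sqrt(2)*h + 336*h + 336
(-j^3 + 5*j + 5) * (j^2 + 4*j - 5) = -j^5 - 4*j^4 + 10*j^3 + 25*j^2 - 5*j - 25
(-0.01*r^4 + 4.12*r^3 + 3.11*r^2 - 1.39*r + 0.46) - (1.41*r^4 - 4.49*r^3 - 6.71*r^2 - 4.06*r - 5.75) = -1.42*r^4 + 8.61*r^3 + 9.82*r^2 + 2.67*r + 6.21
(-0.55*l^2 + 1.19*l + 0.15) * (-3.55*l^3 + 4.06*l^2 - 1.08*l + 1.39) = 1.9525*l^5 - 6.4575*l^4 + 4.8929*l^3 - 1.4407*l^2 + 1.4921*l + 0.2085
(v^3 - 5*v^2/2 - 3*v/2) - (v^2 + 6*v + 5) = v^3 - 7*v^2/2 - 15*v/2 - 5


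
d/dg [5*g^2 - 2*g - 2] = 10*g - 2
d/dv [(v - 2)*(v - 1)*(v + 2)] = 3*v^2 - 2*v - 4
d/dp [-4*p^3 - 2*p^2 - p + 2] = -12*p^2 - 4*p - 1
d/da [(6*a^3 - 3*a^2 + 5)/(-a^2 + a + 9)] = (-6*a^4 + 12*a^3 + 159*a^2 - 44*a - 5)/(a^4 - 2*a^3 - 17*a^2 + 18*a + 81)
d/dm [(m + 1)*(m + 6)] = 2*m + 7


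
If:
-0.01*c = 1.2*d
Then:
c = -120.0*d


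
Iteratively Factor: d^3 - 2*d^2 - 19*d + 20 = (d + 4)*(d^2 - 6*d + 5) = (d - 5)*(d + 4)*(d - 1)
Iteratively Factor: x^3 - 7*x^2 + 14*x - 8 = (x - 1)*(x^2 - 6*x + 8) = (x - 2)*(x - 1)*(x - 4)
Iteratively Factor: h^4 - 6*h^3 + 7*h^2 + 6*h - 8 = (h - 1)*(h^3 - 5*h^2 + 2*h + 8) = (h - 4)*(h - 1)*(h^2 - h - 2) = (h - 4)*(h - 2)*(h - 1)*(h + 1)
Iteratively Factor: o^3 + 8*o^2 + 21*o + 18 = (o + 2)*(o^2 + 6*o + 9) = (o + 2)*(o + 3)*(o + 3)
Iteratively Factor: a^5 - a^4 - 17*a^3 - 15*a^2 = (a)*(a^4 - a^3 - 17*a^2 - 15*a) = a*(a + 3)*(a^3 - 4*a^2 - 5*a) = a*(a - 5)*(a + 3)*(a^2 + a) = a*(a - 5)*(a + 1)*(a + 3)*(a)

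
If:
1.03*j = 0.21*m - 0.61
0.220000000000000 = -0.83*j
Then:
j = -0.27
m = 1.60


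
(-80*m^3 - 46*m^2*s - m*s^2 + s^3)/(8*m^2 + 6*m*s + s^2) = (-40*m^2 - 3*m*s + s^2)/(4*m + s)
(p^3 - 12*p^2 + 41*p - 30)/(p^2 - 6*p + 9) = (p^3 - 12*p^2 + 41*p - 30)/(p^2 - 6*p + 9)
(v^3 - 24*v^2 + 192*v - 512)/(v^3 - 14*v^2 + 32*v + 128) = (v - 8)/(v + 2)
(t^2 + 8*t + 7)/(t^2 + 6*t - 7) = (t + 1)/(t - 1)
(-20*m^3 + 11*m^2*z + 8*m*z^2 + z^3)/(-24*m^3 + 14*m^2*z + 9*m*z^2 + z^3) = (5*m + z)/(6*m + z)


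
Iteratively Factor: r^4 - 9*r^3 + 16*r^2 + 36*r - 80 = (r - 4)*(r^3 - 5*r^2 - 4*r + 20) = (r - 5)*(r - 4)*(r^2 - 4) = (r - 5)*(r - 4)*(r + 2)*(r - 2)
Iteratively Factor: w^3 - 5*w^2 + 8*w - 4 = (w - 2)*(w^2 - 3*w + 2) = (w - 2)*(w - 1)*(w - 2)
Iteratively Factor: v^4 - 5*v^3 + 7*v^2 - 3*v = (v - 3)*(v^3 - 2*v^2 + v) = (v - 3)*(v - 1)*(v^2 - v) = (v - 3)*(v - 1)^2*(v)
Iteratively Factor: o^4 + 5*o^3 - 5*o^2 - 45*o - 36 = (o + 4)*(o^3 + o^2 - 9*o - 9) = (o + 3)*(o + 4)*(o^2 - 2*o - 3) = (o - 3)*(o + 3)*(o + 4)*(o + 1)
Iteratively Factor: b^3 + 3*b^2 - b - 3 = (b - 1)*(b^2 + 4*b + 3) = (b - 1)*(b + 3)*(b + 1)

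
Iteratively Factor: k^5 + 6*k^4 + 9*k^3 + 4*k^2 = (k + 1)*(k^4 + 5*k^3 + 4*k^2) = k*(k + 1)*(k^3 + 5*k^2 + 4*k) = k^2*(k + 1)*(k^2 + 5*k + 4) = k^2*(k + 1)*(k + 4)*(k + 1)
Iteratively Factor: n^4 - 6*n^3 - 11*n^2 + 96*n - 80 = (n - 1)*(n^3 - 5*n^2 - 16*n + 80) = (n - 5)*(n - 1)*(n^2 - 16) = (n - 5)*(n - 1)*(n + 4)*(n - 4)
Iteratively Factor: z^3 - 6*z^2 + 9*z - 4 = (z - 4)*(z^2 - 2*z + 1) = (z - 4)*(z - 1)*(z - 1)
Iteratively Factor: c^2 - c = (c)*(c - 1)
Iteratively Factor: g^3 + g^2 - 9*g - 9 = (g + 3)*(g^2 - 2*g - 3) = (g - 3)*(g + 3)*(g + 1)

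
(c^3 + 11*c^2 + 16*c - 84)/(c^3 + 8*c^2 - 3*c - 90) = (c^2 + 5*c - 14)/(c^2 + 2*c - 15)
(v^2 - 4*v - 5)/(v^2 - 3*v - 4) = (v - 5)/(v - 4)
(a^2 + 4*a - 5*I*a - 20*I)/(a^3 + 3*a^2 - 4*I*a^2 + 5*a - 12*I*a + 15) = (a + 4)/(a^2 + a*(3 + I) + 3*I)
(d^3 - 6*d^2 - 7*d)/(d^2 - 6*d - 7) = d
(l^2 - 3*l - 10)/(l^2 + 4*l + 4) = (l - 5)/(l + 2)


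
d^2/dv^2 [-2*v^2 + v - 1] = -4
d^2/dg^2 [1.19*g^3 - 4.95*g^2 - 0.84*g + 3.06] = 7.14*g - 9.9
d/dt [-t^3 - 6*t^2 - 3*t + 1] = -3*t^2 - 12*t - 3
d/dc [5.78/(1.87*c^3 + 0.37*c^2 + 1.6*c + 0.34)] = (-32.4258*c^2 - 4.2772*c - 9.248)/(1.87*c^3 + 0.37*c^2 + 1.6*c + 0.34)^2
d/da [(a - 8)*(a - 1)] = 2*a - 9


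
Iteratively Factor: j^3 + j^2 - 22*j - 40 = (j - 5)*(j^2 + 6*j + 8) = (j - 5)*(j + 2)*(j + 4)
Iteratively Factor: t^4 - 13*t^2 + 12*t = (t + 4)*(t^3 - 4*t^2 + 3*t) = (t - 3)*(t + 4)*(t^2 - t) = (t - 3)*(t - 1)*(t + 4)*(t)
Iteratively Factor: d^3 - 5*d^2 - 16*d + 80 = (d + 4)*(d^2 - 9*d + 20) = (d - 5)*(d + 4)*(d - 4)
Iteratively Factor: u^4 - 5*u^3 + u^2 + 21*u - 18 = (u + 2)*(u^3 - 7*u^2 + 15*u - 9) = (u - 3)*(u + 2)*(u^2 - 4*u + 3) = (u - 3)*(u - 1)*(u + 2)*(u - 3)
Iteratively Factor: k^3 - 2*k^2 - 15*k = (k + 3)*(k^2 - 5*k) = (k - 5)*(k + 3)*(k)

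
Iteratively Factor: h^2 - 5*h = (h)*(h - 5)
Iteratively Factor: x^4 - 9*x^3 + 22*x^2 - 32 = (x - 2)*(x^3 - 7*x^2 + 8*x + 16) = (x - 2)*(x + 1)*(x^2 - 8*x + 16) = (x - 4)*(x - 2)*(x + 1)*(x - 4)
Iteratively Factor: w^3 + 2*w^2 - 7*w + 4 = (w - 1)*(w^2 + 3*w - 4) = (w - 1)^2*(w + 4)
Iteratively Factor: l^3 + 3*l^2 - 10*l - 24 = (l - 3)*(l^2 + 6*l + 8) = (l - 3)*(l + 4)*(l + 2)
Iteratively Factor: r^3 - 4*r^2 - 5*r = (r - 5)*(r^2 + r) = (r - 5)*(r + 1)*(r)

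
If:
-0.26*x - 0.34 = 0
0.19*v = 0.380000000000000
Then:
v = 2.00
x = -1.31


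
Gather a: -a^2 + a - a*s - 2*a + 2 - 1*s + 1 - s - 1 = -a^2 + a*(-s - 1) - 2*s + 2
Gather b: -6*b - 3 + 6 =3 - 6*b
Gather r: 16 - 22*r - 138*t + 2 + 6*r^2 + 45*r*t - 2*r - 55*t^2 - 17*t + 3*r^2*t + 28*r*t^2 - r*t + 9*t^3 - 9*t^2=r^2*(3*t + 6) + r*(28*t^2 + 44*t - 24) + 9*t^3 - 64*t^2 - 155*t + 18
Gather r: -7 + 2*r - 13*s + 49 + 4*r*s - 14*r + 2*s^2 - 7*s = r*(4*s - 12) + 2*s^2 - 20*s + 42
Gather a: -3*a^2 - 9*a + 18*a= -3*a^2 + 9*a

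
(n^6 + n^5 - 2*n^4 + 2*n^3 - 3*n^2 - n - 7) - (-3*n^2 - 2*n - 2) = n^6 + n^5 - 2*n^4 + 2*n^3 + n - 5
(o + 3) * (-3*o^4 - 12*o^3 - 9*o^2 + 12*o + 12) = -3*o^5 - 21*o^4 - 45*o^3 - 15*o^2 + 48*o + 36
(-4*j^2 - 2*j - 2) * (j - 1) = -4*j^3 + 2*j^2 + 2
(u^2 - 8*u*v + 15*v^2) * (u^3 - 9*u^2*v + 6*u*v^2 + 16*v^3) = u^5 - 17*u^4*v + 93*u^3*v^2 - 167*u^2*v^3 - 38*u*v^4 + 240*v^5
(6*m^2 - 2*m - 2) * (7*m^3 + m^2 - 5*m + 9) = 42*m^5 - 8*m^4 - 46*m^3 + 62*m^2 - 8*m - 18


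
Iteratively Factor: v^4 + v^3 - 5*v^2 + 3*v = (v - 1)*(v^3 + 2*v^2 - 3*v) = (v - 1)^2*(v^2 + 3*v) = (v - 1)^2*(v + 3)*(v)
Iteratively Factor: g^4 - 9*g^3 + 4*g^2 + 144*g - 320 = (g - 5)*(g^3 - 4*g^2 - 16*g + 64) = (g - 5)*(g - 4)*(g^2 - 16) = (g - 5)*(g - 4)^2*(g + 4)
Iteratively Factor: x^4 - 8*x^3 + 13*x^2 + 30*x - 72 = (x - 3)*(x^3 - 5*x^2 - 2*x + 24) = (x - 3)^2*(x^2 - 2*x - 8) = (x - 3)^2*(x + 2)*(x - 4)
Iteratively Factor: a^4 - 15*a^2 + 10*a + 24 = (a + 4)*(a^3 - 4*a^2 + a + 6) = (a + 1)*(a + 4)*(a^2 - 5*a + 6) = (a - 3)*(a + 1)*(a + 4)*(a - 2)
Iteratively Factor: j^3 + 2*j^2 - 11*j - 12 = (j + 1)*(j^2 + j - 12) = (j + 1)*(j + 4)*(j - 3)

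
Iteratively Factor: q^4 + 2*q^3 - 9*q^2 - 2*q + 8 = (q - 2)*(q^3 + 4*q^2 - q - 4) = (q - 2)*(q + 4)*(q^2 - 1) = (q - 2)*(q - 1)*(q + 4)*(q + 1)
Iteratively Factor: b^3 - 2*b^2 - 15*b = (b)*(b^2 - 2*b - 15) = b*(b - 5)*(b + 3)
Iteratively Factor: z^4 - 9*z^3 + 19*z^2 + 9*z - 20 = (z - 5)*(z^3 - 4*z^2 - z + 4) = (z - 5)*(z - 1)*(z^2 - 3*z - 4) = (z - 5)*(z - 1)*(z + 1)*(z - 4)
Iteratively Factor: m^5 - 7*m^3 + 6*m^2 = (m)*(m^4 - 7*m^2 + 6*m) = m^2*(m^3 - 7*m + 6) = m^2*(m + 3)*(m^2 - 3*m + 2) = m^2*(m - 2)*(m + 3)*(m - 1)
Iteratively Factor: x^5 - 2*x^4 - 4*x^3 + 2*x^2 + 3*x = (x)*(x^4 - 2*x^3 - 4*x^2 + 2*x + 3) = x*(x - 1)*(x^3 - x^2 - 5*x - 3) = x*(x - 3)*(x - 1)*(x^2 + 2*x + 1) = x*(x - 3)*(x - 1)*(x + 1)*(x + 1)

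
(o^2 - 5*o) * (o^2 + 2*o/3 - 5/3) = o^4 - 13*o^3/3 - 5*o^2 + 25*o/3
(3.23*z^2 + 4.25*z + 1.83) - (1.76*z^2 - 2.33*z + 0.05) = 1.47*z^2 + 6.58*z + 1.78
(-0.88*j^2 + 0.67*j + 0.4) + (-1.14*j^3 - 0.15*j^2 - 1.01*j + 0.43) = -1.14*j^3 - 1.03*j^2 - 0.34*j + 0.83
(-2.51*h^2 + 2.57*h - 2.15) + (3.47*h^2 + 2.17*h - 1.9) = 0.96*h^2 + 4.74*h - 4.05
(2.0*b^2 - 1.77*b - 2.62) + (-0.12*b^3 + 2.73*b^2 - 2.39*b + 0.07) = -0.12*b^3 + 4.73*b^2 - 4.16*b - 2.55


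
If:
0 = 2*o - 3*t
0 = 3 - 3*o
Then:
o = 1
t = 2/3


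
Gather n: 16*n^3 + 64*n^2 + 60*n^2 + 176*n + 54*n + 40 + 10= 16*n^3 + 124*n^2 + 230*n + 50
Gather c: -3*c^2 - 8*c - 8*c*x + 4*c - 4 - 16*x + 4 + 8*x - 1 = -3*c^2 + c*(-8*x - 4) - 8*x - 1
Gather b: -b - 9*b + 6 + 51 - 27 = 30 - 10*b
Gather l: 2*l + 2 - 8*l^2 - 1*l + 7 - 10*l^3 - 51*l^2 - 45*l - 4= -10*l^3 - 59*l^2 - 44*l + 5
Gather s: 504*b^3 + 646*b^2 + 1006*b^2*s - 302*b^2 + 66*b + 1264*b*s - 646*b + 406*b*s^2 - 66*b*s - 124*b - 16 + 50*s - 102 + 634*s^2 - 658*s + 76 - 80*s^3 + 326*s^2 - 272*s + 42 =504*b^3 + 344*b^2 - 704*b - 80*s^3 + s^2*(406*b + 960) + s*(1006*b^2 + 1198*b - 880)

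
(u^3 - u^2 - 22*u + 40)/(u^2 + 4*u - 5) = (u^2 - 6*u + 8)/(u - 1)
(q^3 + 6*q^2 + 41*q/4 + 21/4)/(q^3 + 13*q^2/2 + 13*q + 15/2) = (4*q^2 + 20*q + 21)/(2*(2*q^2 + 11*q + 15))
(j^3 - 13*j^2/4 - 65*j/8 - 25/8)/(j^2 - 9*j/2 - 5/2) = j + 5/4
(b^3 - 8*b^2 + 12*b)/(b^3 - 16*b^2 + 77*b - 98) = b*(b - 6)/(b^2 - 14*b + 49)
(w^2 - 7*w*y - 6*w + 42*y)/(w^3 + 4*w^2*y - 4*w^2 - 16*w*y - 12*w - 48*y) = (w - 7*y)/(w^2 + 4*w*y + 2*w + 8*y)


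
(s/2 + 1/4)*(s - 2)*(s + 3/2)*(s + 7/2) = s^4/2 + 7*s^3/4 - 13*s^2/8 - 103*s/16 - 21/8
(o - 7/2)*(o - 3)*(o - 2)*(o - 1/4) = o^4 - 35*o^3/4 + 205*o^2/8 - 215*o/8 + 21/4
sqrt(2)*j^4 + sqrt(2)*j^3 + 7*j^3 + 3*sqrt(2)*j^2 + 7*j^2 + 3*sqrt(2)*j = j*(j + 1)*(j + 3*sqrt(2))*(sqrt(2)*j + 1)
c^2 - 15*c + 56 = (c - 8)*(c - 7)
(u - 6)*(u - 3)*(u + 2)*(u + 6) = u^4 - u^3 - 42*u^2 + 36*u + 216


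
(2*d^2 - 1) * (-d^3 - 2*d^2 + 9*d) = -2*d^5 - 4*d^4 + 19*d^3 + 2*d^2 - 9*d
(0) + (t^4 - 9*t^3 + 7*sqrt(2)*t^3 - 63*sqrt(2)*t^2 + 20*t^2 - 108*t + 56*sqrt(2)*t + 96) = t^4 - 9*t^3 + 7*sqrt(2)*t^3 - 63*sqrt(2)*t^2 + 20*t^2 - 108*t + 56*sqrt(2)*t + 96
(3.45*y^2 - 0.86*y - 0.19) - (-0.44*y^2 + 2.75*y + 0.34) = 3.89*y^2 - 3.61*y - 0.53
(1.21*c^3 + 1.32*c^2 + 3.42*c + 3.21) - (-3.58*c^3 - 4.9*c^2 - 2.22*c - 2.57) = 4.79*c^3 + 6.22*c^2 + 5.64*c + 5.78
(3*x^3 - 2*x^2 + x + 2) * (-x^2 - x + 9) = -3*x^5 - x^4 + 28*x^3 - 21*x^2 + 7*x + 18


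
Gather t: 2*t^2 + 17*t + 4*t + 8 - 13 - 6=2*t^2 + 21*t - 11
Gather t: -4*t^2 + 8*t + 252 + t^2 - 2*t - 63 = -3*t^2 + 6*t + 189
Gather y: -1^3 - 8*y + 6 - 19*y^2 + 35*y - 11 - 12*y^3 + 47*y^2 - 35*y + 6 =-12*y^3 + 28*y^2 - 8*y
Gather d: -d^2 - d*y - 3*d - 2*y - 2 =-d^2 + d*(-y - 3) - 2*y - 2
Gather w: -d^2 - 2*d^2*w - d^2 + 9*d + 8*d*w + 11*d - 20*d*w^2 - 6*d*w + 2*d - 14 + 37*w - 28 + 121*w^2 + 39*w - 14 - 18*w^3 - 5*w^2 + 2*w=-2*d^2 + 22*d - 18*w^3 + w^2*(116 - 20*d) + w*(-2*d^2 + 2*d + 78) - 56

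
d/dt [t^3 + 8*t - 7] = 3*t^2 + 8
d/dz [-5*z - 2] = -5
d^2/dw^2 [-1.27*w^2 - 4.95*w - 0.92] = -2.54000000000000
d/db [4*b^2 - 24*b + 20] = 8*b - 24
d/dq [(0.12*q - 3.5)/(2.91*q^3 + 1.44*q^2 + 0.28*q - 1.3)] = (-0.6984*q^3 + 30.3822*q^2 + 10.08*q + 0.824)/(8.4681*q^6 + 8.3808*q^5 + 3.7032*q^4 - 6.7596*q^3 - 3.6656*q^2 - 0.728*q + 1.69)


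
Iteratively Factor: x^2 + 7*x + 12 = (x + 4)*(x + 3)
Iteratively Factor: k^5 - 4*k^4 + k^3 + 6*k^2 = (k + 1)*(k^4 - 5*k^3 + 6*k^2) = (k - 3)*(k + 1)*(k^3 - 2*k^2) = k*(k - 3)*(k + 1)*(k^2 - 2*k) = k*(k - 3)*(k - 2)*(k + 1)*(k)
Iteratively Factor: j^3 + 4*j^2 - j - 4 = (j + 4)*(j^2 - 1) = (j + 1)*(j + 4)*(j - 1)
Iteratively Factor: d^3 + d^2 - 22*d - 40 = (d + 2)*(d^2 - d - 20) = (d + 2)*(d + 4)*(d - 5)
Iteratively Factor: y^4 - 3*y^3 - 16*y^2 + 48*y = (y + 4)*(y^3 - 7*y^2 + 12*y) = (y - 4)*(y + 4)*(y^2 - 3*y) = y*(y - 4)*(y + 4)*(y - 3)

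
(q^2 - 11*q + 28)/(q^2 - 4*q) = (q - 7)/q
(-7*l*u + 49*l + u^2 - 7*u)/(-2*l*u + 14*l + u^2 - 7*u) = (-7*l + u)/(-2*l + u)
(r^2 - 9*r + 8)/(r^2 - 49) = (r^2 - 9*r + 8)/(r^2 - 49)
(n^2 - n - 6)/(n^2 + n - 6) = (n^2 - n - 6)/(n^2 + n - 6)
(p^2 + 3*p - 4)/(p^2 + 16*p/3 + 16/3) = 3*(p - 1)/(3*p + 4)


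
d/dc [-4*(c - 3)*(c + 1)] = 8 - 8*c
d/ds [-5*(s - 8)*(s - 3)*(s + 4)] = -15*s^2 + 70*s + 100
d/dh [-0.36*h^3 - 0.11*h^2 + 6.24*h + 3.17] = -1.08*h^2 - 0.22*h + 6.24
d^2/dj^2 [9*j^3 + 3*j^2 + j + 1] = 54*j + 6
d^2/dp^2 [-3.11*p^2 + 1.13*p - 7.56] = -6.22000000000000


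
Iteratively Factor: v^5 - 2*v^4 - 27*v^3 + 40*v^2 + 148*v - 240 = (v - 5)*(v^4 + 3*v^3 - 12*v^2 - 20*v + 48) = (v - 5)*(v - 2)*(v^3 + 5*v^2 - 2*v - 24) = (v - 5)*(v - 2)*(v + 4)*(v^2 + v - 6) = (v - 5)*(v - 2)^2*(v + 4)*(v + 3)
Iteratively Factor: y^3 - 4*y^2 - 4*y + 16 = (y - 2)*(y^2 - 2*y - 8) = (y - 2)*(y + 2)*(y - 4)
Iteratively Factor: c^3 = (c)*(c^2) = c^2*(c)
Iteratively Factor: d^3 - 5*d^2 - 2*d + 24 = (d + 2)*(d^2 - 7*d + 12) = (d - 4)*(d + 2)*(d - 3)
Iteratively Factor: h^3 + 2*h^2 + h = (h)*(h^2 + 2*h + 1) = h*(h + 1)*(h + 1)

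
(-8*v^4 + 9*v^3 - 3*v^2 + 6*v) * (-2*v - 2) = 16*v^5 - 2*v^4 - 12*v^3 - 6*v^2 - 12*v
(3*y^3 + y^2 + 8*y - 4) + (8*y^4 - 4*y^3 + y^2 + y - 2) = 8*y^4 - y^3 + 2*y^2 + 9*y - 6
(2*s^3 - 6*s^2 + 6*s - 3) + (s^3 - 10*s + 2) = 3*s^3 - 6*s^2 - 4*s - 1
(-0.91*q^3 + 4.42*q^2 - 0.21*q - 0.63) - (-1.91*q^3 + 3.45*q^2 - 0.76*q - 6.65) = 1.0*q^3 + 0.97*q^2 + 0.55*q + 6.02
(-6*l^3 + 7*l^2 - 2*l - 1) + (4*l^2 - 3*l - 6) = -6*l^3 + 11*l^2 - 5*l - 7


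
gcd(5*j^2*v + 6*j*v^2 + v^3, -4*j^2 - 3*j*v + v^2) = j + v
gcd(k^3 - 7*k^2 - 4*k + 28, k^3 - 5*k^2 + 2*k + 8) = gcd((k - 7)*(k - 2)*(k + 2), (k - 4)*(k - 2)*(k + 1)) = k - 2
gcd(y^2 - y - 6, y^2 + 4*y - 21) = y - 3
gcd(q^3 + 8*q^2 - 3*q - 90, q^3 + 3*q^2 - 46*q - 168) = q + 6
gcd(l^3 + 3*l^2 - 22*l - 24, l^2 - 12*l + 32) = l - 4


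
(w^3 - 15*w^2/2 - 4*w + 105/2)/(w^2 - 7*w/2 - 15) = (w^2 - 10*w + 21)/(w - 6)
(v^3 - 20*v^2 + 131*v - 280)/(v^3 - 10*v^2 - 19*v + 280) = (v - 5)/(v + 5)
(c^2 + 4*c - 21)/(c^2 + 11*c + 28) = (c - 3)/(c + 4)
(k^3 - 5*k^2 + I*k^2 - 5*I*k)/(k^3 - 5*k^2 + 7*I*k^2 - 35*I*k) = (k + I)/(k + 7*I)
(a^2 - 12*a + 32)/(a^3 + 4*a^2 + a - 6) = (a^2 - 12*a + 32)/(a^3 + 4*a^2 + a - 6)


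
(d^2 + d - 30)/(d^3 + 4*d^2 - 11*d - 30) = (d^2 + d - 30)/(d^3 + 4*d^2 - 11*d - 30)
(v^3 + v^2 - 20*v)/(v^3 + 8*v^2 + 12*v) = (v^2 + v - 20)/(v^2 + 8*v + 12)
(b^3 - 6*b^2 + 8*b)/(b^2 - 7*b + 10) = b*(b - 4)/(b - 5)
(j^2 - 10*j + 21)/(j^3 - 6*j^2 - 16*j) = (-j^2 + 10*j - 21)/(j*(-j^2 + 6*j + 16))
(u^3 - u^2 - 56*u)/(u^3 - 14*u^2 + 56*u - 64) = u*(u + 7)/(u^2 - 6*u + 8)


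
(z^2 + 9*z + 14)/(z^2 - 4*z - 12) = (z + 7)/(z - 6)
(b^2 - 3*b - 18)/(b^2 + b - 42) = (b + 3)/(b + 7)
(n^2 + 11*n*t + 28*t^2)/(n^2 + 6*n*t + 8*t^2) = (n + 7*t)/(n + 2*t)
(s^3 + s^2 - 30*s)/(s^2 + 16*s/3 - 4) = 3*s*(s - 5)/(3*s - 2)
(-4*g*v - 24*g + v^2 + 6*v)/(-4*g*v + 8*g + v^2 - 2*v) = (v + 6)/(v - 2)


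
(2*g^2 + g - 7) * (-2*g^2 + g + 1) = -4*g^4 + 17*g^2 - 6*g - 7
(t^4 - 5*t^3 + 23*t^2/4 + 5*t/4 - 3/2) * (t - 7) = t^5 - 12*t^4 + 163*t^3/4 - 39*t^2 - 41*t/4 + 21/2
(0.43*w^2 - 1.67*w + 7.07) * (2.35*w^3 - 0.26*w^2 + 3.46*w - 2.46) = 1.0105*w^5 - 4.0363*w^4 + 18.5365*w^3 - 8.6742*w^2 + 28.5704*w - 17.3922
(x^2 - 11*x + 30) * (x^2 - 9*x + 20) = x^4 - 20*x^3 + 149*x^2 - 490*x + 600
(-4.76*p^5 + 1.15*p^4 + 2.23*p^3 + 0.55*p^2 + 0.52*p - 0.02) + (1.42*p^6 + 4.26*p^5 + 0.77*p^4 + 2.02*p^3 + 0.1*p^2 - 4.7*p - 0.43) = 1.42*p^6 - 0.5*p^5 + 1.92*p^4 + 4.25*p^3 + 0.65*p^2 - 4.18*p - 0.45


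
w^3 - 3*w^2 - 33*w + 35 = (w - 7)*(w - 1)*(w + 5)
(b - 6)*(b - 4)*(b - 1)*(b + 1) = b^4 - 10*b^3 + 23*b^2 + 10*b - 24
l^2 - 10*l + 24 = (l - 6)*(l - 4)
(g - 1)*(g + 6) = g^2 + 5*g - 6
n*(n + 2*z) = n^2 + 2*n*z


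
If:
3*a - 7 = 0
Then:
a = 7/3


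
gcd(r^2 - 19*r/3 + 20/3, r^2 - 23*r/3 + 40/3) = r - 5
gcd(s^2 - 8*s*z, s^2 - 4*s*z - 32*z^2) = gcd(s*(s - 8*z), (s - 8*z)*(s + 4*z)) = -s + 8*z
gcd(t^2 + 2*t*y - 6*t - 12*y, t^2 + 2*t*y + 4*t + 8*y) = t + 2*y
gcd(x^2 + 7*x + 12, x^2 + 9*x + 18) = x + 3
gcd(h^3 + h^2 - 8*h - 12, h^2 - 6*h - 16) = h + 2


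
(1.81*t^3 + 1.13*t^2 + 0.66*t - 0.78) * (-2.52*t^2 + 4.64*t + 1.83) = -4.5612*t^5 + 5.5508*t^4 + 6.8923*t^3 + 7.0959*t^2 - 2.4114*t - 1.4274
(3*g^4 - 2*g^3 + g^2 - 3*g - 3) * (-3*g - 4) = -9*g^5 - 6*g^4 + 5*g^3 + 5*g^2 + 21*g + 12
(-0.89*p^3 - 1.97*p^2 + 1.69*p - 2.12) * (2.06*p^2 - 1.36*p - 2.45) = -1.8334*p^5 - 2.8478*p^4 + 8.3411*p^3 - 1.8391*p^2 - 1.2573*p + 5.194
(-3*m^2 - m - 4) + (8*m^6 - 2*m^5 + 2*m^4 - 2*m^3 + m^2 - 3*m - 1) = 8*m^6 - 2*m^5 + 2*m^4 - 2*m^3 - 2*m^2 - 4*m - 5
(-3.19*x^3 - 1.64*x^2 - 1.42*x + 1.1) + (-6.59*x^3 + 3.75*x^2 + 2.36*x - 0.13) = -9.78*x^3 + 2.11*x^2 + 0.94*x + 0.97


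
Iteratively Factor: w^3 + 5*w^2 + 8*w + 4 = (w + 1)*(w^2 + 4*w + 4) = (w + 1)*(w + 2)*(w + 2)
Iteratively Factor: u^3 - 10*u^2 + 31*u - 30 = (u - 5)*(u^2 - 5*u + 6) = (u - 5)*(u - 3)*(u - 2)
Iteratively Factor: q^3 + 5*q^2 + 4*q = (q + 4)*(q^2 + q) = (q + 1)*(q + 4)*(q)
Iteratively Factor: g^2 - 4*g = (g)*(g - 4)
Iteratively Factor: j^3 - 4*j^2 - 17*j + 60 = (j - 5)*(j^2 + j - 12) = (j - 5)*(j - 3)*(j + 4)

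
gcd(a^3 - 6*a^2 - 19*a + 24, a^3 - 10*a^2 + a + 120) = a^2 - 5*a - 24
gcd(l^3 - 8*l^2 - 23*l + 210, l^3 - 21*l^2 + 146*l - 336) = l^2 - 13*l + 42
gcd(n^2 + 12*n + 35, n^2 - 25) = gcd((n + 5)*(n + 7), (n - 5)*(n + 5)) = n + 5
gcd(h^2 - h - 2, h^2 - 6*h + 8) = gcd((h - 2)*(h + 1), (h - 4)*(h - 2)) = h - 2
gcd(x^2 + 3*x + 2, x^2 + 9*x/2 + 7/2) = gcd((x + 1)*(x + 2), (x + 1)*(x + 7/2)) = x + 1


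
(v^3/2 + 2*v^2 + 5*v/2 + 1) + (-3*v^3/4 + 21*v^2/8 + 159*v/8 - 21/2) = -v^3/4 + 37*v^2/8 + 179*v/8 - 19/2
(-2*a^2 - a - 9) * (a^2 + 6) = -2*a^4 - a^3 - 21*a^2 - 6*a - 54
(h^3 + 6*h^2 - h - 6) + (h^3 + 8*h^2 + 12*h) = 2*h^3 + 14*h^2 + 11*h - 6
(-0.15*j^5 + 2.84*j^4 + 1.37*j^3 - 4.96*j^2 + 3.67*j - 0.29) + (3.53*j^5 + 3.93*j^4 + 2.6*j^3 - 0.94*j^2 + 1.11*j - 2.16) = 3.38*j^5 + 6.77*j^4 + 3.97*j^3 - 5.9*j^2 + 4.78*j - 2.45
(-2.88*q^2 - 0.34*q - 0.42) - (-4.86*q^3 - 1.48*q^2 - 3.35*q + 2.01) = 4.86*q^3 - 1.4*q^2 + 3.01*q - 2.43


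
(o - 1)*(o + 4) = o^2 + 3*o - 4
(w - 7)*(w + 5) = w^2 - 2*w - 35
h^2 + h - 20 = (h - 4)*(h + 5)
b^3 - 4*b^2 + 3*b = b*(b - 3)*(b - 1)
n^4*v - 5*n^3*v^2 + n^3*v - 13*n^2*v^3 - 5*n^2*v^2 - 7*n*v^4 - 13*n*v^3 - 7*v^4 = (n - 7*v)*(n + v)^2*(n*v + v)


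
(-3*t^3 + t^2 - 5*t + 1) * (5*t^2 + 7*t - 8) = -15*t^5 - 16*t^4 + 6*t^3 - 38*t^2 + 47*t - 8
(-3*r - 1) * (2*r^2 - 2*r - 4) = -6*r^3 + 4*r^2 + 14*r + 4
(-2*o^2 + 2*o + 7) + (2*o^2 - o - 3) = o + 4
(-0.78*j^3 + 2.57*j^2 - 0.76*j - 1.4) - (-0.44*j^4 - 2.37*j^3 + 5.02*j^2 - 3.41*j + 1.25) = 0.44*j^4 + 1.59*j^3 - 2.45*j^2 + 2.65*j - 2.65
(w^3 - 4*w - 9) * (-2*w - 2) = -2*w^4 - 2*w^3 + 8*w^2 + 26*w + 18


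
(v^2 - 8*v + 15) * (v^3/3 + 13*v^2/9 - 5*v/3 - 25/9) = v^5/3 - 11*v^4/9 - 74*v^3/9 + 290*v^2/9 - 25*v/9 - 125/3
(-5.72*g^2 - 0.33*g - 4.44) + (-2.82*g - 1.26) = -5.72*g^2 - 3.15*g - 5.7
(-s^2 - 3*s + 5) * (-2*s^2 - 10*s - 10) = 2*s^4 + 16*s^3 + 30*s^2 - 20*s - 50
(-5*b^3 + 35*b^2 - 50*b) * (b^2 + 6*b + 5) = -5*b^5 + 5*b^4 + 135*b^3 - 125*b^2 - 250*b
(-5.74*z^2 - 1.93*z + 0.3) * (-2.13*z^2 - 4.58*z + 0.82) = 12.2262*z^4 + 30.4001*z^3 + 3.4936*z^2 - 2.9566*z + 0.246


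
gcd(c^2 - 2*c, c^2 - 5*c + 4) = 1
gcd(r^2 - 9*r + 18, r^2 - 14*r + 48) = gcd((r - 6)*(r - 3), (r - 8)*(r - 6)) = r - 6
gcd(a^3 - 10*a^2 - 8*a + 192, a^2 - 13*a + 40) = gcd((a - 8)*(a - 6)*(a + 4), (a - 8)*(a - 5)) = a - 8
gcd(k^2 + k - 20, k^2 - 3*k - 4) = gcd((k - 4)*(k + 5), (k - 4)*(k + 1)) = k - 4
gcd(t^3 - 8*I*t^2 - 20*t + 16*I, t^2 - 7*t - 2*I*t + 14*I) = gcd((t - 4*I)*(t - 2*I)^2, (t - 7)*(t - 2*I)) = t - 2*I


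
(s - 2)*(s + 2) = s^2 - 4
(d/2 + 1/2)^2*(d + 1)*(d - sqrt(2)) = d^4/4 - sqrt(2)*d^3/4 + 3*d^3/4 - 3*sqrt(2)*d^2/4 + 3*d^2/4 - 3*sqrt(2)*d/4 + d/4 - sqrt(2)/4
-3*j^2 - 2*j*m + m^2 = (-3*j + m)*(j + m)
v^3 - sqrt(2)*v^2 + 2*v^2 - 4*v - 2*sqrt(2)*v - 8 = (v + 2)*(v - 2*sqrt(2))*(v + sqrt(2))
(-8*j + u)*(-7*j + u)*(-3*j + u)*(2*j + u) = -336*j^4 + 34*j^3*u + 65*j^2*u^2 - 16*j*u^3 + u^4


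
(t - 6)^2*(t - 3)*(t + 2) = t^4 - 13*t^3 + 42*t^2 + 36*t - 216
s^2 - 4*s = s*(s - 4)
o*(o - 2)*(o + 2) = o^3 - 4*o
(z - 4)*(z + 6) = z^2 + 2*z - 24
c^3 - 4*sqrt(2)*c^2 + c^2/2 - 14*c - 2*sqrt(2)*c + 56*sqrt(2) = (c - 7/2)*(c + 4)*(c - 4*sqrt(2))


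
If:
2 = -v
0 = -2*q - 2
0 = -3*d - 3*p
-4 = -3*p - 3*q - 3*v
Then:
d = -13/3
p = 13/3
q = -1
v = -2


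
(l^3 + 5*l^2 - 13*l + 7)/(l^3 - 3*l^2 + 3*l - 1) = (l + 7)/(l - 1)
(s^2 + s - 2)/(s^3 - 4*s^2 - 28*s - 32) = (s - 1)/(s^2 - 6*s - 16)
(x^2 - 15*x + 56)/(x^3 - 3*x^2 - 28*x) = (x - 8)/(x*(x + 4))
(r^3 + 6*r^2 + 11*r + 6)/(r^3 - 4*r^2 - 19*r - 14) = (r + 3)/(r - 7)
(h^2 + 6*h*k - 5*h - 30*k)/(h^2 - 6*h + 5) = (h + 6*k)/(h - 1)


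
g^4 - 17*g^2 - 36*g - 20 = (g - 5)*(g + 1)*(g + 2)^2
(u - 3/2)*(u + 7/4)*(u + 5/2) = u^3 + 11*u^2/4 - 2*u - 105/16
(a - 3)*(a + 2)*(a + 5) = a^3 + 4*a^2 - 11*a - 30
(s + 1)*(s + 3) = s^2 + 4*s + 3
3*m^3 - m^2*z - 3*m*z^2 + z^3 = (-3*m + z)*(-m + z)*(m + z)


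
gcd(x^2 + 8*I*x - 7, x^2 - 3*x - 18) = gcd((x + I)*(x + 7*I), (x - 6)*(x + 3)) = 1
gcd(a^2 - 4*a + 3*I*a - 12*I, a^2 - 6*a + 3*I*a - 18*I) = a + 3*I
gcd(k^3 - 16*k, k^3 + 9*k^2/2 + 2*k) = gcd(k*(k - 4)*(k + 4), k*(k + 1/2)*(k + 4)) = k^2 + 4*k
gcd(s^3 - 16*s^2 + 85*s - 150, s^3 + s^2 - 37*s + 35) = s - 5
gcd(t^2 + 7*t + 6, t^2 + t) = t + 1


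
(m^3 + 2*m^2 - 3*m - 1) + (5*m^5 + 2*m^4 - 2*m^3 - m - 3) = 5*m^5 + 2*m^4 - m^3 + 2*m^2 - 4*m - 4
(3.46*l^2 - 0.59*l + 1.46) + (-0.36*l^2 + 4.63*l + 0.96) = 3.1*l^2 + 4.04*l + 2.42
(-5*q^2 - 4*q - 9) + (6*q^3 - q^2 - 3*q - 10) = 6*q^3 - 6*q^2 - 7*q - 19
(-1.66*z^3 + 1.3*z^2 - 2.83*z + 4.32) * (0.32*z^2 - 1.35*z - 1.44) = -0.5312*z^5 + 2.657*z^4 - 0.270200000000001*z^3 + 3.3309*z^2 - 1.7568*z - 6.2208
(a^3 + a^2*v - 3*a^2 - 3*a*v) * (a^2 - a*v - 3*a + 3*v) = a^5 - 6*a^4 - a^3*v^2 + 9*a^3 + 6*a^2*v^2 - 9*a*v^2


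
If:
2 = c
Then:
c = 2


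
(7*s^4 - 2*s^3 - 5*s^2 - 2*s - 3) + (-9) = 7*s^4 - 2*s^3 - 5*s^2 - 2*s - 12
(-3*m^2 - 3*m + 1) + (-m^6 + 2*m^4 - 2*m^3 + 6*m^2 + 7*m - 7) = -m^6 + 2*m^4 - 2*m^3 + 3*m^2 + 4*m - 6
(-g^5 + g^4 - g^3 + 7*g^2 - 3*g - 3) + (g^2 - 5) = -g^5 + g^4 - g^3 + 8*g^2 - 3*g - 8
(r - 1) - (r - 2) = 1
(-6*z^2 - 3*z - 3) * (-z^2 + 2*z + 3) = 6*z^4 - 9*z^3 - 21*z^2 - 15*z - 9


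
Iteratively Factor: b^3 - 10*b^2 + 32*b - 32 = (b - 4)*(b^2 - 6*b + 8) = (b - 4)*(b - 2)*(b - 4)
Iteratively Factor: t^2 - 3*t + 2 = (t - 2)*(t - 1)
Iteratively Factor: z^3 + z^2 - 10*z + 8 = (z - 2)*(z^2 + 3*z - 4) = (z - 2)*(z - 1)*(z + 4)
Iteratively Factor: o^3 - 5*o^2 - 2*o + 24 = (o - 3)*(o^2 - 2*o - 8) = (o - 3)*(o + 2)*(o - 4)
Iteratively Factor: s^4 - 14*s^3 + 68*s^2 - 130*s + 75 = (s - 5)*(s^3 - 9*s^2 + 23*s - 15) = (s - 5)*(s - 3)*(s^2 - 6*s + 5) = (s - 5)*(s - 3)*(s - 1)*(s - 5)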